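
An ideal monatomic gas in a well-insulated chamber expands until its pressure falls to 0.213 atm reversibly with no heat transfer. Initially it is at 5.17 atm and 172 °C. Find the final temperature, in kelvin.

T₂ ≈ 124 K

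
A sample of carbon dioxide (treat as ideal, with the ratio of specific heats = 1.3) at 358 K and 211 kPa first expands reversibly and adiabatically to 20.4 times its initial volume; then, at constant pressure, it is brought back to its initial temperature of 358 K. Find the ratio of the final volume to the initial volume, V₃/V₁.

Adiabatic step: V₂/V₁ = 20.4; T₂ = T₁·(1/20.4)^(0.3) = 144.9 K.
Isobaric step: V₃/V₂ = T₃/T₂ = 358/144.9.
V₃/V₁ = (V₂/V₁)(V₃/V₂) = 20.4 × (358/144.9) = 50.41.

V₃/V₁ ≈ 50.4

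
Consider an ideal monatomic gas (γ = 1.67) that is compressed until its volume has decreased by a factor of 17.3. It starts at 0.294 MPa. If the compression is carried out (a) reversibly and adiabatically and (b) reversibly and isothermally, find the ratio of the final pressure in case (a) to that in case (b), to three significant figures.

P_adiabatic / P_isothermal ≈ 6.75

Isothermal: P_b = P₁(V₁/V₂) = 0.294×17.3.
Adiabatic: P_a = P₁(V₁/V₂)^γ = 0.294×17.3^(1.67).
P_a/P_b = (V₁/V₂)^(γ−1) = 17.3^(0.67) = 6.753.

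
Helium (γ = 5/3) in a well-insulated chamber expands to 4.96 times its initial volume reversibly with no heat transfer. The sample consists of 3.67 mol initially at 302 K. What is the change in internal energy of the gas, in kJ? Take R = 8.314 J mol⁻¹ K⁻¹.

ΔU ≈ -9.07 kJ

Adiabatic: T₁V₁^(γ−1) = T₂V₂^(γ−1) ⇒ T₂ = T₁ (V₁/V₂)^(γ−1).
T₂ = 302 × (1/4.96)^(2/3) = 103.8 K.
Q = 0, so ΔU = W_on_gas = nCᵥΔT with Cᵥ = R/(γ−1) = 12.47 J/(mol·K).
ΔU = 3.67 × 12.47 × (103.8 − 302) = -9070 J.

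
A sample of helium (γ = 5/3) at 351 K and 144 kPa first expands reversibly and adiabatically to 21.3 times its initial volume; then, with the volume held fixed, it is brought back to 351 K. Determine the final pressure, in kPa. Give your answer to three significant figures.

Adiabatic step (PV^γ = const): P₂ = 144×(1/21.3)^(5/3) = 0.8798 kPa; T₂ = 351×(1/21.3)^(2/3) = 45.68 K.
Isochoric: P₃ = P₂(T₃/T₂) = 0.8798 × (351/45.68) = 6.761 kPa.

P₃ ≈ 6.76 kPa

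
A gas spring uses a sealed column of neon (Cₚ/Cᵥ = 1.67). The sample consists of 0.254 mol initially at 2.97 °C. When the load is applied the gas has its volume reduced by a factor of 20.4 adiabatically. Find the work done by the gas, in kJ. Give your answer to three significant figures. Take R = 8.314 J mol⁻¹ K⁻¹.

W ≈ -5.69 kJ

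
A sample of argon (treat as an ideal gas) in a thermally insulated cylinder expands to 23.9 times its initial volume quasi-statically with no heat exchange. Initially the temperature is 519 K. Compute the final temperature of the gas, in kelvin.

T₂ ≈ 62.6 K

For a reversible adiabat TV^(γ−1) is constant, so T₂ = T₁ (V₁/V₂)^(γ−1).
For a monatomic ideal gas γ = 5/3, so γ−1 = 2/3.
T₂ = 519 × (1/23.9)^(2/3) = 62.55 K.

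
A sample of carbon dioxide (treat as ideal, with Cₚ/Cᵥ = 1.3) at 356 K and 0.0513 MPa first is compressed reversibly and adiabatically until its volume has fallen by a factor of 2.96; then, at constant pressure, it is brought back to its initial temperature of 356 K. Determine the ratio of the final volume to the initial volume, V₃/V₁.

V₃/V₁ ≈ 0.244

Adiabatic step: V₂/V₁ = 0.3378; T₂ = T₁·2.96^(0.3) = 493 K.
Isobaric step: V₃/V₂ = T₃/T₂ = 356/493.
V₃/V₁ = (V₂/V₁)(V₃/V₂) = 0.3378 × (356/493) = 0.244.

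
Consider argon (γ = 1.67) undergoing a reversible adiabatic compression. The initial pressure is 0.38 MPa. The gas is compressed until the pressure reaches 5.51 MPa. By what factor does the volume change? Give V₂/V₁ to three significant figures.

V₂/V₁ ≈ 0.202

From PV^γ = const, V₂/V₁ = (P₁/P₂)^(1/γ).
V₂/V₁ = (0.38/5.51)^(0.599) = 0.2016.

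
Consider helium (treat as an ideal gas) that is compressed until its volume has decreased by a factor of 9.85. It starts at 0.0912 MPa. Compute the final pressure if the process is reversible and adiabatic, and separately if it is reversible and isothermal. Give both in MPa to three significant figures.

For a monatomic ideal gas γ = 5/3.
Isothermal: P₂ = P₁(V₁/V₂) = 0.0912×9.85 = 0.8983 MPa.
Adiabatic: P₂ = P₁(V₁/V₂)^γ = 0.0912×9.85^(5/3) = 4.128 MPa.

adiabatic: 4.13 MPa; isothermal: 0.898 MPa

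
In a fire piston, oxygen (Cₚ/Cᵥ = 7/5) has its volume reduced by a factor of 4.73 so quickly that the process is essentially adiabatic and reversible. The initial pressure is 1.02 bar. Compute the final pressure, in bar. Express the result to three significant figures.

Since PV^γ is constant along a reversible adiabat, P₂ = P₁ (V₁/V₂)^γ.
P₂ = 1.02 × 4.73^(7/5) = 8.983 bar.

P₂ ≈ 8.98 bar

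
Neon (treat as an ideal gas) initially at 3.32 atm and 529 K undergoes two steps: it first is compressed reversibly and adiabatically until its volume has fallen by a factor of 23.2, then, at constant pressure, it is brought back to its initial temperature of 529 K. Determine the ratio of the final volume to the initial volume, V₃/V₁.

For a monatomic ideal gas γ = 5/3.
Adiabatic step: V₂/V₁ = 0.0431; T₂ = T₁·23.2^(2/3) = 4303 K.
Isobaric step: V₃/V₂ = T₃/T₂ = 529/4303.
V₃/V₁ = (V₂/V₁)(V₃/V₂) = 0.0431 × (529/4303) = 0.005299.

V₃/V₁ ≈ 0.00530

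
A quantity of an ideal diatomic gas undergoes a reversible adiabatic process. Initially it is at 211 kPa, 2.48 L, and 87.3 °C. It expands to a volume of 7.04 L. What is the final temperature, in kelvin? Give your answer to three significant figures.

Adiabatic: T₁V₁^(γ−1) = T₂V₂^(γ−1) ⇒ T₂ = T₁ (V₁/V₂)^(γ−1).
γ = 7/5 for a diatomic ideal gas.
T₁ = 87.3 °C = 360.4 K.
T₂ = 360.4 × (2.48/7.04)^(2/5) = 237.5 K.

T₂ ≈ 237 K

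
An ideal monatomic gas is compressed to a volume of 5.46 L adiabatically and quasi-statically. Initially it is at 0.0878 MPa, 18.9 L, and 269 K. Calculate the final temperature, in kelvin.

T₂ ≈ 616 K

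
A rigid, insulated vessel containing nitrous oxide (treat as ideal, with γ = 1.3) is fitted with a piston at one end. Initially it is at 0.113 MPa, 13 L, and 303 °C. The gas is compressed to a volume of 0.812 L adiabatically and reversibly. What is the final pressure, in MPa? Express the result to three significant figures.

P₂ ≈ 4.16 MPa

Adiabatic: P₁V₁^γ = P₂V₂^γ ⇒ P₂ = P₁ (V₁/V₂)^γ.
P₂ = 0.113 × (13/0.812)^(1.3) = 4.157 MPa.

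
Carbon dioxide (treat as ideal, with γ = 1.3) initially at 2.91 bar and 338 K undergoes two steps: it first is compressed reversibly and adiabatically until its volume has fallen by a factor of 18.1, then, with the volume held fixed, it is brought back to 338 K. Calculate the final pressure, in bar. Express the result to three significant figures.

P₃ ≈ 52.7 bar

Adiabatic step (PV^γ = const): P₂ = 2.91×18.1^(1.3) = 125.6 bar; T₂ = 338×18.1^(0.3) = 805.8 K.
Isochoric: P₃ = P₂(T₃/T₂) = 125.6 × (338/805.8) = 52.67 bar.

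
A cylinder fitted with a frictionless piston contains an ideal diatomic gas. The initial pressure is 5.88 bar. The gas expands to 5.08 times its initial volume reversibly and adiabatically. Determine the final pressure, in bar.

P₂ ≈ 0.604 bar

Adiabatic: P₁V₁^γ = P₂V₂^γ ⇒ P₂ = P₁ (V₁/V₂)^γ.
For a diatomic ideal gas γ = 7/5.
P₂ = 5.88 × (1/5.08)^(7/5) = 0.6042 bar.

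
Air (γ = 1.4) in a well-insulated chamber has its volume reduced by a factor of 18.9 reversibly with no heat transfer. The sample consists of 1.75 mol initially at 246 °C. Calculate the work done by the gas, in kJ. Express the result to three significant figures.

For a reversible adiabat TV^(γ−1) is constant, so T₂ = T₁ (V₁/V₂)^(γ−1).
T₁ = 246 °C = 519.1 K.
T₂ = 519.1 × 18.9^(0.4) = 1682 K.
Q = 0, so ΔU = W_on_gas = nCᵥΔT with Cᵥ = R/(γ−1) = 20.79 J/(mol·K).
ΔU = 1.75 × 20.79 × (1682 − 519.1) = 42300 J.
Work done by the gas = −ΔU = -42300 J.

W ≈ -42.3 kJ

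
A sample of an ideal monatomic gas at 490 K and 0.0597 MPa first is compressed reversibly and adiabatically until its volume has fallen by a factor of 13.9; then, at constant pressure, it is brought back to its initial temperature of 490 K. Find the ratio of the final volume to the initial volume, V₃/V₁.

For a monatomic ideal gas γ = 5/3.
Adiabatic step: V₂/V₁ = 0.07194; T₂ = T₁·13.9^(2/3) = 2833 K.
Isobaric step: V₃/V₂ = T₃/T₂ = 490/2833.
V₃/V₁ = (V₂/V₁)(V₃/V₂) = 0.07194 × (490/2833) = 0.01244.

V₃/V₁ ≈ 0.0124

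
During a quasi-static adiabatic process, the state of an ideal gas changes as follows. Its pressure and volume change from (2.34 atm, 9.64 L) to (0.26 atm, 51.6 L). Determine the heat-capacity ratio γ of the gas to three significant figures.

PV^γ = const ⇒ γ = ln(P₂/P₁) / ln(V₁/V₂).
γ = ln(0.26/2.34) / ln(9.64/51.6) = 1.31.

γ ≈ 1.31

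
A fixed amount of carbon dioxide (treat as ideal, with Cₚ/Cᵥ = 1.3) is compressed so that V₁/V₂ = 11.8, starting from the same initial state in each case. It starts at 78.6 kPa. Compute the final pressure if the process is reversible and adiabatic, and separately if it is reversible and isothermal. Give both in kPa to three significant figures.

Isothermal: P₂ = P₁(V₁/V₂) = 78.6×11.8 = 927.5 kPa.
Adiabatic: P₂ = P₁(V₁/V₂)^γ = 78.6×11.8^(1.3) = 1945 kPa.

adiabatic: 1940 kPa; isothermal: 927 kPa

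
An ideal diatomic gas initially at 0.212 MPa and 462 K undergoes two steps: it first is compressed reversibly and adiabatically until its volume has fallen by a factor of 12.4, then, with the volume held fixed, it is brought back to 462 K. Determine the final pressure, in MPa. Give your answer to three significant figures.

P₃ ≈ 2.63 MPa

For a diatomic ideal gas γ = 7/5.
Adiabatic step (PV^γ = const): P₂ = 0.212×12.4^(7/5) = 7.197 MPa; T₂ = 462×12.4^(2/5) = 1265 K.
Isochoric: P₃ = P₂(T₃/T₂) = 7.197 × (462/1265) = 2.629 MPa.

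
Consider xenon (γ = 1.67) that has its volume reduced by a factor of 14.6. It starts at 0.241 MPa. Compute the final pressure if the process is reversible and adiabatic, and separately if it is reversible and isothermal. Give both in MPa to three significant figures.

adiabatic: 21.2 MPa; isothermal: 3.52 MPa

Isothermal: P₂ = P₁(V₁/V₂) = 0.241×14.6 = 3.519 MPa.
Adiabatic: P₂ = P₁(V₁/V₂)^γ = 0.241×14.6^(1.67) = 21.21 MPa.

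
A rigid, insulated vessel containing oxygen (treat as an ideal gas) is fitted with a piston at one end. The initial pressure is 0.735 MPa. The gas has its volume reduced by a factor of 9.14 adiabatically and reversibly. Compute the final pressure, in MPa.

P₂ ≈ 16.3 MPa

Since PV^γ is constant along a reversible adiabat, P₂ = P₁ (V₁/V₂)^γ.
For a diatomic ideal gas γ = 7/5.
P₂ = 0.735 × 9.14^(7/5) = 16.28 MPa.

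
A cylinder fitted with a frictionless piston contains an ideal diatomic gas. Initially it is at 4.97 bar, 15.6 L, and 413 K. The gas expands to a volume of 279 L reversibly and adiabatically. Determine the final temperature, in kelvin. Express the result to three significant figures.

For a reversible adiabat TV^(γ−1) is constant, so T₂ = T₁ (V₁/V₂)^(γ−1).
γ = 7/5 for a diatomic ideal gas.
T₂ = 413 × (15.6/279)^(2/5) = 130.3 K.

T₂ ≈ 130 K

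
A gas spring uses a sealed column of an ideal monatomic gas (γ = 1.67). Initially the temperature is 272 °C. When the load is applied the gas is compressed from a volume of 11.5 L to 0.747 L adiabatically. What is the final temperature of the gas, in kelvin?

T₂ ≈ 3400 K

For a reversible adiabat TV^(γ−1) is constant, so T₂ = T₁ (V₁/V₂)^(γ−1).
T₁ = 272 °C = 545.1 K.
T₂ = 545.1 × (11.5/0.747)^(0.67) = 3405 K.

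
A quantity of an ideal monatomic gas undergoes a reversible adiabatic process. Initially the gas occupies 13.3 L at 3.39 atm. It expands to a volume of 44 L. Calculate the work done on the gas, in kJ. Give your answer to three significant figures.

γ = 5/3 for a monatomic ideal gas.
P₂ = P₁(V₁/V₂)^γ = 3.39×(13.3/44)^(5/3) = 0.4615 atm.
For a reversible adiabat, W_by_gas = (P₁V₁ − P₂V₂)/(γ−1).
W_by = (343500×0.0133 − 46760×0.044) / (2/3) = 3766 J.
W_on_gas = −W_by = -3766 J.

W ≈ -3.77 kJ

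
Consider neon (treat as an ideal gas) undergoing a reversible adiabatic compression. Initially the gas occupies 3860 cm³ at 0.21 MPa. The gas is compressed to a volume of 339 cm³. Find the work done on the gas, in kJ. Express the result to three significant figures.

W ≈ 4.94 kJ

γ = 5/3 for a monatomic ideal gas.
P₂ = P₁(V₁/V₂)^γ = 0.21×(3860/339)^(5/3) = 12.1 MPa.
For a reversible adiabat, W_by_gas = (P₁V₁ − P₂V₂)/(γ−1).
W_by = (210000×0.00386 − 1.21×10^7×0.000339) / (2/3) = -4938 J.
W_on_gas = −W_by = 4938 J.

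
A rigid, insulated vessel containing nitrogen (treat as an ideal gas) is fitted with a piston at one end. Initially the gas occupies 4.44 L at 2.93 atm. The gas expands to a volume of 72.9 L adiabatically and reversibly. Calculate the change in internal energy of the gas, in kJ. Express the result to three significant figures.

ΔU ≈ -2.22 kJ

γ = 7/5 for a diatomic ideal gas.
P₂ = P₁(V₁/V₂)^γ = 2.93×(4.44/72.9)^(7/5) = 0.05826 atm.
For a reversible adiabat, W_by_gas = (P₁V₁ − P₂V₂)/(γ−1).
W_by = (296900×0.00444 − 5903×0.0729) / (2/5) = 2219 J.
Q = 0 ⇒ ΔU = −W_by = -2219 J.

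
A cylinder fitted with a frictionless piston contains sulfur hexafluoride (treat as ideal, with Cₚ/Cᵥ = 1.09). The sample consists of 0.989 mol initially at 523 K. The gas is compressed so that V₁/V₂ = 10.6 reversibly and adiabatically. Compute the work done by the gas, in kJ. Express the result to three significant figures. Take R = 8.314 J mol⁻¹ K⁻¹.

Adiabatic: T₁V₁^(γ−1) = T₂V₂^(γ−1) ⇒ T₂ = T₁ (V₁/V₂)^(γ−1).
T₂ = 523 × 10.6^(0.09) = 646.8 K.
Q = 0, so ΔU = W_on_gas = nCᵥΔT with Cᵥ = R/(γ−1) = 92.38 J/(mol·K).
ΔU = 0.989 × 92.38 × (646.8 − 523) = 11310 J.
Work done by the gas = −ΔU = -11310 J.

W ≈ -11.3 kJ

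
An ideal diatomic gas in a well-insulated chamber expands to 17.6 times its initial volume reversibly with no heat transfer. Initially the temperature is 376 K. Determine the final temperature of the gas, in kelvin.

T₂ ≈ 119 K

Adiabatic: T₁V₁^(γ−1) = T₂V₂^(γ−1) ⇒ T₂ = T₁ (V₁/V₂)^(γ−1).
For a diatomic ideal gas γ = 7/5, so γ−1 = 2/5.
T₂ = 376 × (1/17.6)^(2/5) = 119.4 K.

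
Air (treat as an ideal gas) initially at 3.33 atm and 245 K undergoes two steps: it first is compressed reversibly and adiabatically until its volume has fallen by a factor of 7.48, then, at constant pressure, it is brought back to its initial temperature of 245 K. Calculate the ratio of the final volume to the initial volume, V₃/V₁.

V₃/V₁ ≈ 0.0598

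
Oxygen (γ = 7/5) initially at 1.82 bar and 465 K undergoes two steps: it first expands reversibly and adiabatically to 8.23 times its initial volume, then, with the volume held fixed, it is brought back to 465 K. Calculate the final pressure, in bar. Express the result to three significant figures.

Adiabatic step (PV^γ = const): P₂ = 1.82×(1/8.23)^(7/5) = 0.09517 bar; T₂ = 465×(1/8.23)^(2/5) = 200.1 K.
Isochoric: P₃ = P₂(T₃/T₂) = 0.09517 × (465/200.1) = 0.2211 bar.

P₃ ≈ 0.221 bar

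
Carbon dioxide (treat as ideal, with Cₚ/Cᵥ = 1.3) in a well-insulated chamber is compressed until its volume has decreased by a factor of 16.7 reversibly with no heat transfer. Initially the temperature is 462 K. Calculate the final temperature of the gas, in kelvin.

For a reversible adiabat TV^(γ−1) is constant, so T₂ = T₁ (V₁/V₂)^(γ−1).
T₂ = 462 × 16.7^(0.3) = 1075 K.

T₂ ≈ 1080 K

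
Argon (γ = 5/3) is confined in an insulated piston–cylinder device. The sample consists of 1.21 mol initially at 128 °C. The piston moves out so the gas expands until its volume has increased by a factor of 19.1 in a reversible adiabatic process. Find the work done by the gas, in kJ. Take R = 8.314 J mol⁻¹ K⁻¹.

W ≈ 5.21 kJ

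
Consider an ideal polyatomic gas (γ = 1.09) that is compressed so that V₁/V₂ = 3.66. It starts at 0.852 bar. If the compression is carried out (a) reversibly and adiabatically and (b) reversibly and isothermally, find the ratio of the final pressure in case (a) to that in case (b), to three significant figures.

P_adiabatic / P_isothermal ≈ 1.12

Isothermal: P_b = P₁(V₁/V₂) = 0.852×3.66.
Adiabatic: P_a = P₁(V₁/V₂)^γ = 0.852×3.66^(1.09).
P_a/P_b = (V₁/V₂)^(γ−1) = 3.66^(0.09) = 1.124.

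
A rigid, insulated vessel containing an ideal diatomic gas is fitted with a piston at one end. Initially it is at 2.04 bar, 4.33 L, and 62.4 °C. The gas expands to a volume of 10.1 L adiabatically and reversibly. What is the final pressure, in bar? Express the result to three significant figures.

P₂ ≈ 0.623 bar

Since PV^γ is constant along a reversible adiabat, P₂ = P₁ (V₁/V₂)^γ.
γ = 7/5 for a diatomic ideal gas.
P₂ = 2.04 × (4.33/10.1)^(7/5) = 0.6233 bar.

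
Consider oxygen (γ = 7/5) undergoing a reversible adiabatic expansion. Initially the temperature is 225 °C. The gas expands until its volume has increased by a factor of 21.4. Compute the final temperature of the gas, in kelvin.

T₂ ≈ 146 K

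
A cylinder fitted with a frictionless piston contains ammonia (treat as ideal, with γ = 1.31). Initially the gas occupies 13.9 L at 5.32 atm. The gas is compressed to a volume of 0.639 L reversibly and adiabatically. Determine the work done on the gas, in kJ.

W ≈ 38.6 kJ

P₂ = P₁(V₁/V₂)^γ = 5.32×(13.9/0.639)^(1.31) = 300.6 atm.
For a reversible adiabat, W_by_gas = (P₁V₁ − P₂V₂)/(γ−1).
W_by = (539000×0.0139 − 3.046×10^7×0.000639) / (0.31) = -38620 J.
W_on_gas = −W_by = 38620 J.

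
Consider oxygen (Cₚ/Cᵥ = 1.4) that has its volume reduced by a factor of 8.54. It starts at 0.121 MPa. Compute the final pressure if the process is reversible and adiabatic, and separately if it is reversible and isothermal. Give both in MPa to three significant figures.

Isothermal: P₂ = P₁(V₁/V₂) = 0.121×8.54 = 1.033 MPa.
Adiabatic: P₂ = P₁(V₁/V₂)^γ = 0.121×8.54^(1.4) = 2.437 MPa.

adiabatic: 2.44 MPa; isothermal: 1.03 MPa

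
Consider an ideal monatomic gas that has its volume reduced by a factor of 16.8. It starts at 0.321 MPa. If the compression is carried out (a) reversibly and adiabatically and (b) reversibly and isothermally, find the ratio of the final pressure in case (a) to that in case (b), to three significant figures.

P_adiabatic / P_isothermal ≈ 6.56

For a monatomic ideal gas γ = 5/3.
Isothermal: P_b = P₁(V₁/V₂) = 0.321×16.8.
Adiabatic: P_a = P₁(V₁/V₂)^γ = 0.321×16.8^(5/3).
P_a/P_b = (V₁/V₂)^(γ−1) = 16.8^(2/3) = 6.56.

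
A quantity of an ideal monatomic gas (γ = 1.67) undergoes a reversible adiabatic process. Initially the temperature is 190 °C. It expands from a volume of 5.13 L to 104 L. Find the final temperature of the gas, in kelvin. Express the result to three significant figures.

T₂ ≈ 61.7 K

Adiabatic: T₁V₁^(γ−1) = T₂V₂^(γ−1) ⇒ T₂ = T₁ (V₁/V₂)^(γ−1).
T₁ = 190 °C = 463.1 K.
T₂ = 463.1 × (5.13/104)^(0.67) = 61.67 K.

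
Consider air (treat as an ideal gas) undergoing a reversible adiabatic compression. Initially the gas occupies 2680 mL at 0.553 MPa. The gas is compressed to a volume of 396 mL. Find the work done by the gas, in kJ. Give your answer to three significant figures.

γ = 7/5 for a diatomic ideal gas.
P₂ = P₁(V₁/V₂)^γ = 0.553×(2680/396)^(7/5) = 8.042 MPa.
For a reversible adiabat, W_by_gas = (P₁V₁ − P₂V₂)/(γ−1).
W_by = (553000×0.00268 − 8.042×10^6×0.000396) / (2/5) = -4256 J.

W ≈ -4.26 kJ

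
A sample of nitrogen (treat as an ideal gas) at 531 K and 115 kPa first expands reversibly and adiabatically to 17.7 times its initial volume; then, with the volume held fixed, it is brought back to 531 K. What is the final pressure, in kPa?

P₃ ≈ 6.50 kPa

For a diatomic ideal gas γ = 7/5.
Adiabatic step (PV^γ = const): P₂ = 115×(1/17.7)^(7/5) = 2.058 kPa; T₂ = 531×(1/17.7)^(2/5) = 168.2 K.
Isochoric: P₃ = P₂(T₃/T₂) = 2.058 × (531/168.2) = 6.497 kPa.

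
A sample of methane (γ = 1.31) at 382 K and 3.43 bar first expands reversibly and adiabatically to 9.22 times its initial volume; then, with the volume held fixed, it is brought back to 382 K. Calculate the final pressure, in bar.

Adiabatic step (PV^γ = const): P₂ = 3.43×(1/9.22)^(1.31) = 0.1869 bar; T₂ = 382×(1/9.22)^(0.31) = 191.9 K.
Isochoric: P₃ = P₂(T₃/T₂) = 0.1869 × (382/191.9) = 0.372 bar.

P₃ ≈ 0.372 bar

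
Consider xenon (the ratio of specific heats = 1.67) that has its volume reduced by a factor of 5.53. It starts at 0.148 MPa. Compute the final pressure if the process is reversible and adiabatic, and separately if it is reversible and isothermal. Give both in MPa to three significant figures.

adiabatic: 2.57 MPa; isothermal: 0.818 MPa

Isothermal: P₂ = P₁(V₁/V₂) = 0.148×5.53 = 0.8184 MPa.
Adiabatic: P₂ = P₁(V₁/V₂)^γ = 0.148×5.53^(1.67) = 2.574 MPa.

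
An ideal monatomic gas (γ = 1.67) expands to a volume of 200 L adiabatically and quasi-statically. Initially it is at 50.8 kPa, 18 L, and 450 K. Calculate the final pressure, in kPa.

Adiabatic: P₁V₁^γ = P₂V₂^γ ⇒ P₂ = P₁ (V₁/V₂)^γ.
P₂ = 50.8 × (18/200)^(1.67) = 0.9109 kPa.

P₂ ≈ 0.911 kPa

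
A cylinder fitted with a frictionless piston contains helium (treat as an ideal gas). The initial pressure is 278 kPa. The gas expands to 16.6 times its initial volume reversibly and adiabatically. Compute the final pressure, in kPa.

P₂ ≈ 2.57 kPa

Adiabatic: P₁V₁^γ = P₂V₂^γ ⇒ P₂ = P₁ (V₁/V₂)^γ.
For a monatomic ideal gas γ = 5/3.
P₂ = 278 × (1/16.6)^(5/3) = 2.574 kPa.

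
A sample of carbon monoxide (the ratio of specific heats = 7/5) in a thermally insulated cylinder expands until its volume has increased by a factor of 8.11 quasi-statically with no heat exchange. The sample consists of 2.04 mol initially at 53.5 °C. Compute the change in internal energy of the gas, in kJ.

Adiabatic: T₁V₁^(γ−1) = T₂V₂^(γ−1) ⇒ T₂ = T₁ (V₁/V₂)^(γ−1).
T₁ = 53.5 °C = 326.6 K.
T₂ = 326.6 × (1/8.11)^(2/5) = 141.4 K.
Q = 0, so ΔU = W_on_gas = nCᵥΔT with Cᵥ = R/(γ−1) = 20.79 J/(mol·K).
ΔU = 2.04 × 20.79 × (141.4 − 326.6) = -7855 J.

ΔU ≈ -7.85 kJ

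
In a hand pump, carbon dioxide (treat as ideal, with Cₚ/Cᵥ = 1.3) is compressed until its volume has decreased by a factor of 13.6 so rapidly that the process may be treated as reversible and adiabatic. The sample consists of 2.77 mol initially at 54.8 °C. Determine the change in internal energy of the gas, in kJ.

ΔU ≈ 29.9 kJ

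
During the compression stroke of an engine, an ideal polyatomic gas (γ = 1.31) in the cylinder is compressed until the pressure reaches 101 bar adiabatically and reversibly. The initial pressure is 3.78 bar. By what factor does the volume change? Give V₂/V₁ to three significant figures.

From PV^γ = const, V₂/V₁ = (P₁/P₂)^(1/γ).
V₂/V₁ = (3.78/101)^(0.763) = 0.08144.

V₂/V₁ ≈ 0.0814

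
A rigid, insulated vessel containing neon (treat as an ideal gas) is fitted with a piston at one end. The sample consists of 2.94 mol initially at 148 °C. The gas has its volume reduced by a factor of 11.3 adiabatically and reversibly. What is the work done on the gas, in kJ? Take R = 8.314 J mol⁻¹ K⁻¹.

W ≈ 62.3 kJ

For a reversible adiabat TV^(γ−1) is constant, so T₂ = T₁ (V₁/V₂)^(γ−1).
γ = 5/3 for a monatomic ideal gas, so γ−1 = 2/3.
T₁ = 148 °C = 421.1 K.
T₂ = 421.1 × 11.3^(2/3) = 2121 K.
Q = 0, so ΔU = W_on_gas = nCᵥΔT with Cᵥ = R/(γ−1) = 12.47 J/(mol·K).
ΔU = 2.94 × 12.47 × (2121 − 421.1) = 62320 J.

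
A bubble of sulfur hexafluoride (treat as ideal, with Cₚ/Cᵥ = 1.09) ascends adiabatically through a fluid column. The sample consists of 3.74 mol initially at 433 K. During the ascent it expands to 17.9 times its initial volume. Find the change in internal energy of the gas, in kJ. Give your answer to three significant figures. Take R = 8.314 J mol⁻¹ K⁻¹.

ΔU ≈ -34.2 kJ

For a reversible adiabat TV^(γ−1) is constant, so T₂ = T₁ (V₁/V₂)^(γ−1).
T₂ = 433 × (1/17.9)^(0.09) = 334 K.
Q = 0, so ΔU = W_on_gas = nCᵥΔT with Cᵥ = R/(γ−1) = 92.38 J/(mol·K).
ΔU = 3.74 × 92.38 × (334 − 433) = -34210 J.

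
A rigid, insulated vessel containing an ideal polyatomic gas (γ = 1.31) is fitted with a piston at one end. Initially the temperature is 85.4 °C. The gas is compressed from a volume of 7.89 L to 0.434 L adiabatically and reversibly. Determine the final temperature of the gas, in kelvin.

T₂ ≈ 881 K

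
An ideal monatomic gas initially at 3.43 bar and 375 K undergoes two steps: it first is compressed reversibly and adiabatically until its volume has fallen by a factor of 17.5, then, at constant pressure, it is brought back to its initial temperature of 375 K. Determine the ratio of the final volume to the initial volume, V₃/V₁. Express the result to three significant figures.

For a monatomic ideal gas γ = 5/3.
Adiabatic step: V₂/V₁ = 0.05714; T₂ = T₁·17.5^(2/3) = 2528 K.
Isobaric step: V₃/V₂ = T₃/T₂ = 375/2528.
V₃/V₁ = (V₂/V₁)(V₃/V₂) = 0.05714 × (375/2528) = 0.008478.

V₃/V₁ ≈ 0.00848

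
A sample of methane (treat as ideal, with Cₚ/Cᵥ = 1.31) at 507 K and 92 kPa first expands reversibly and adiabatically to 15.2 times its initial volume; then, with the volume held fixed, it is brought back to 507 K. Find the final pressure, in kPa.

Adiabatic step (PV^γ = const): P₂ = 92×(1/15.2)^(1.31) = 2.604 kPa; T₂ = 507×(1/15.2)^(0.31) = 218.1 K.
Isochoric: P₃ = P₂(T₃/T₂) = 2.604 × (507/218.1) = 6.053 kPa.

P₃ ≈ 6.05 kPa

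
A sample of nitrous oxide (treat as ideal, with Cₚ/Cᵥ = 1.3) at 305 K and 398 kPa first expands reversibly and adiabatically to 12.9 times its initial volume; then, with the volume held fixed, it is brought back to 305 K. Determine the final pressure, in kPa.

Adiabatic step (PV^γ = const): P₂ = 398×(1/12.9)^(1.3) = 14.33 kPa; T₂ = 305×(1/12.9)^(0.3) = 141.6 K.
Isochoric: P₃ = P₂(T₃/T₂) = 14.33 × (305/141.6) = 30.85 kPa.

P₃ ≈ 30.9 kPa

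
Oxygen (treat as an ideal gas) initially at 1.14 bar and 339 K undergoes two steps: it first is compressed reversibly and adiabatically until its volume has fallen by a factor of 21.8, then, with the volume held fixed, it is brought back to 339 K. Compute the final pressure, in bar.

For a diatomic ideal gas γ = 7/5.
Adiabatic step (PV^γ = const): P₂ = 1.14×21.8^(7/5) = 85.26 bar; T₂ = 339×21.8^(2/5) = 1163 K.
Isochoric: P₃ = P₂(T₃/T₂) = 85.26 × (339/1163) = 24.85 bar.

P₃ ≈ 24.9 bar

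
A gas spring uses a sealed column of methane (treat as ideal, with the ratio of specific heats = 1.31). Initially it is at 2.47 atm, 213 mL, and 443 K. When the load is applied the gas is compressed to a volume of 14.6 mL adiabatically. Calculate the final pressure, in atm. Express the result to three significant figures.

P₂ ≈ 82.7 atm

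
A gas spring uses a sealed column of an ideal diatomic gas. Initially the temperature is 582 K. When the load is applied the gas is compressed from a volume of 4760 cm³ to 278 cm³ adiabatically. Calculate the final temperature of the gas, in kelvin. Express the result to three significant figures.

T₂ ≈ 1810 K

For a reversible adiabat TV^(γ−1) is constant, so T₂ = T₁ (V₁/V₂)^(γ−1).
For a diatomic ideal gas γ = 7/5, so γ−1 = 2/5.
T₂ = 582 × (4760/278)^(2/5) = 1813 K.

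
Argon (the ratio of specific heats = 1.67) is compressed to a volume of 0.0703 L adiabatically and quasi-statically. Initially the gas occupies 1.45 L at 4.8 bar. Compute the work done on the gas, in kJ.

P₂ = P₁(V₁/V₂)^γ = 4.8×(1.45/0.0703)^(1.67) = 752.2 bar.
For a reversible adiabat, W_by_gas = (P₁V₁ − P₂V₂)/(γ−1).
W_by = (480000×0.00145 − 7.522×10^7×7.03×10^-5) / (0.67) = -6853 J.
W_on_gas = −W_by = 6853 J.

W ≈ 6.85 kJ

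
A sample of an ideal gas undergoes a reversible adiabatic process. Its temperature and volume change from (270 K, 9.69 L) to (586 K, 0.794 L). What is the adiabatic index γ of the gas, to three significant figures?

γ ≈ 1.31

TV^(γ−1) = const ⇒ γ − 1 = ln(T₂/T₁) / ln(V₁/V₂).
γ = 1 + ln(586/270) / ln(9.69/0.794) = 1.31.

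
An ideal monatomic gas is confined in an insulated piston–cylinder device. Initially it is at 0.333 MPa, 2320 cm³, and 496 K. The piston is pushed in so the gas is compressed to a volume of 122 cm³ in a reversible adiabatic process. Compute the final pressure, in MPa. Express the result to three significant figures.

Adiabatic: P₁V₁^γ = P₂V₂^γ ⇒ P₂ = P₁ (V₁/V₂)^γ.
γ = 5/3 for a monatomic ideal gas.
P₂ = 0.333 × (2320/122)^(5/3) = 45.12 MPa.

P₂ ≈ 45.1 MPa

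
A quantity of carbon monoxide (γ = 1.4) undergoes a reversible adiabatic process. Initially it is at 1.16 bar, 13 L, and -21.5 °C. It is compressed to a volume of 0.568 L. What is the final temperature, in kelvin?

T₂ ≈ 880 K

For a reversible adiabat TV^(γ−1) is constant, so T₂ = T₁ (V₁/V₂)^(γ−1).
T₁ = -21.5 °C = 251.6 K.
T₂ = 251.6 × (13/0.568)^(0.4) = 880.3 K.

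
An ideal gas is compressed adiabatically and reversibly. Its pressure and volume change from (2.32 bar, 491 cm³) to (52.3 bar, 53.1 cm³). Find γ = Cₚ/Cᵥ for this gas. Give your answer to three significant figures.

γ ≈ 1.40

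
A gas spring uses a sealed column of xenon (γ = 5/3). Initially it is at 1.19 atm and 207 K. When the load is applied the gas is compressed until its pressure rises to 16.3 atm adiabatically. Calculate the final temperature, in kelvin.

T₂ ≈ 590 K

Adiabatic: T₂/T₁ = (P₂/P₁)^((γ−1)/γ).
T₂ = 207 × (16.3/1.19)^(2/5) = 589.7 K.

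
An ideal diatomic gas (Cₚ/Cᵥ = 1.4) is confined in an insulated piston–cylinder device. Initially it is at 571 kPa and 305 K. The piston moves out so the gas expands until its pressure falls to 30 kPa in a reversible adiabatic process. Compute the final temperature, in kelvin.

T₂ ≈ 131 K

Adiabatic: T₂/T₁ = (P₂/P₁)^((γ−1)/γ).
T₂ = 305 × (30/571)^(0.286) = 131.4 K.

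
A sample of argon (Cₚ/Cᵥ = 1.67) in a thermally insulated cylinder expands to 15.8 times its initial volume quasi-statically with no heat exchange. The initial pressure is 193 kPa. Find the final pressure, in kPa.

P₂ ≈ 1.92 kPa

Adiabatic: P₁V₁^γ = P₂V₂^γ ⇒ P₂ = P₁ (V₁/V₂)^γ.
P₂ = 193 × (1/15.8)^(1.67) = 1.922 kPa.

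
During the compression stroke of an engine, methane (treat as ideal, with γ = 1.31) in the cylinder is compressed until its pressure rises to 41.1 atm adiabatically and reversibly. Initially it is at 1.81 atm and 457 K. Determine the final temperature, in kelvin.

Along an adiabat T P^((1−γ)/γ) is constant, so T₂ = T₁ (P₂/P₁)^((γ−1)/γ).
T₂ = 457 × (41.1/1.81)^(0.237) = 956.8 K.

T₂ ≈ 957 K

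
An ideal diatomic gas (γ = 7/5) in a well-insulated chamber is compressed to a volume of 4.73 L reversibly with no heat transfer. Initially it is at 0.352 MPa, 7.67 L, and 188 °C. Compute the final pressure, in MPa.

Adiabatic: P₁V₁^γ = P₂V₂^γ ⇒ P₂ = P₁ (V₁/V₂)^γ.
P₂ = 0.352 × (7.67/4.73)^(7/5) = 0.6925 MPa.

P₂ ≈ 0.693 MPa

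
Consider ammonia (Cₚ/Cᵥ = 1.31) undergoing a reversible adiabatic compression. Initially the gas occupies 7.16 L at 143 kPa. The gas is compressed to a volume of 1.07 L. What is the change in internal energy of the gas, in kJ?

P₂ = P₁(V₁/V₂)^γ = 143×(7.16/1.07)^(1.31) = 1725 kPa.
For a reversible adiabat, W_by_gas = (P₁V₁ − P₂V₂)/(γ−1).
W_by = (143000×0.00716 − 1.725×10^6×0.00107) / (0.31) = -2651 J.
Q = 0 ⇒ ΔU = −W_by = 2651 J.

ΔU ≈ 2.65 kJ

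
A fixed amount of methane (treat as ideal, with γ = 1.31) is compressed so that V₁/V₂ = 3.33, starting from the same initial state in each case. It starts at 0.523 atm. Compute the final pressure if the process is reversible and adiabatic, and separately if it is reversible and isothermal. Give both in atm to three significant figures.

Isothermal: P₂ = P₁(V₁/V₂) = 0.523×3.33 = 1.742 atm.
Adiabatic: P₂ = P₁(V₁/V₂)^γ = 0.523×3.33^(1.31) = 2.529 atm.

adiabatic: 2.53 atm; isothermal: 1.74 atm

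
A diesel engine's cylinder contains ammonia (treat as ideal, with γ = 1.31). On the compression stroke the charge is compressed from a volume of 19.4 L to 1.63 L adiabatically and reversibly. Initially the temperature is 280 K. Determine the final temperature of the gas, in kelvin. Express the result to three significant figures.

Adiabatic: T₁V₁^(γ−1) = T₂V₂^(γ−1) ⇒ T₂ = T₁ (V₁/V₂)^(γ−1).
T₂ = 280 × (19.4/1.63)^(0.31) = 603.4 K.

T₂ ≈ 603 K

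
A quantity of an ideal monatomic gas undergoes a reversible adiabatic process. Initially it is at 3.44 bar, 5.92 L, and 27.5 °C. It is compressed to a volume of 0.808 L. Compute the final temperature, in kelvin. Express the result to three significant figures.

For a reversible adiabat TV^(γ−1) is constant, so T₂ = T₁ (V₁/V₂)^(γ−1).
γ = 5/3 for a monatomic ideal gas.
T₁ = 27.5 °C = 300.6 K.
T₂ = 300.6 × (5.92/0.808)^(2/3) = 1134 K.

T₂ ≈ 1130 K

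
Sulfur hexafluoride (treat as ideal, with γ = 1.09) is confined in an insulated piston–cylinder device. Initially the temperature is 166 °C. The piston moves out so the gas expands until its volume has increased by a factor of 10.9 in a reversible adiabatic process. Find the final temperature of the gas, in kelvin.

For a reversible adiabat TV^(γ−1) is constant, so T₂ = T₁ (V₁/V₂)^(γ−1).
T₁ = 166 °C = 439.1 K.
T₂ = 439.1 × (1/10.9)^(0.09) = 354.2 K.

T₂ ≈ 354 K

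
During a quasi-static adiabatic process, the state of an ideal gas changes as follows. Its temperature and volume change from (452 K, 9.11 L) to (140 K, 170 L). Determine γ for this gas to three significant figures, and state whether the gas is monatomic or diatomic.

γ ≈ 1.40; diatomic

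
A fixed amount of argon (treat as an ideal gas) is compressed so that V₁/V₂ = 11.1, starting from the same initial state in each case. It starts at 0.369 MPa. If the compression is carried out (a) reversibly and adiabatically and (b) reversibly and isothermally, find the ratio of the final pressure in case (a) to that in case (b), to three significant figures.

For a monatomic ideal gas γ = 5/3.
Isothermal: P_b = P₁(V₁/V₂) = 0.369×11.1.
Adiabatic: P_a = P₁(V₁/V₂)^γ = 0.369×11.1^(5/3).
P_a/P_b = (V₁/V₂)^(γ−1) = 11.1^(2/3) = 4.976.

P_adiabatic / P_isothermal ≈ 4.98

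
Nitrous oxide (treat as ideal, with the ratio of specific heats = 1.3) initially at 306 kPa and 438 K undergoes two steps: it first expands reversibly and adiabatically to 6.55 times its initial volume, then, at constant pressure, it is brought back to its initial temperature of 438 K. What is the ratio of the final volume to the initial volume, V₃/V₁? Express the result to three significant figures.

V₃/V₁ ≈ 11.5

Adiabatic step: V₂/V₁ = 6.55; T₂ = T₁·(1/6.55)^(0.3) = 249.2 K.
Isobaric step: V₃/V₂ = T₃/T₂ = 438/249.2.
V₃/V₁ = (V₂/V₁)(V₃/V₂) = 6.55 × (438/249.2) = 11.51.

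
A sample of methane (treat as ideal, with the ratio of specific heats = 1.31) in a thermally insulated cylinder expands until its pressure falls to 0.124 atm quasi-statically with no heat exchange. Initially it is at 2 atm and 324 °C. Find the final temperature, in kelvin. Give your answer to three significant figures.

T₂ ≈ 309 K

Along an adiabat T P^((1−γ)/γ) is constant, so T₂ = T₁ (P₂/P₁)^((γ−1)/γ).
T₁ = 324 °C = 597.1 K.
T₂ = 597.1 × (0.124/2)^(0.237) = 309.3 K.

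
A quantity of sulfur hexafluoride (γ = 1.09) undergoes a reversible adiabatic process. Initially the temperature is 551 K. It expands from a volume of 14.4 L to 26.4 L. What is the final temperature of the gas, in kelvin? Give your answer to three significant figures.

For a reversible adiabat TV^(γ−1) is constant, so T₂ = T₁ (V₁/V₂)^(γ−1).
T₂ = 551 × (14.4/26.4)^(0.09) = 521.7 K.

T₂ ≈ 522 K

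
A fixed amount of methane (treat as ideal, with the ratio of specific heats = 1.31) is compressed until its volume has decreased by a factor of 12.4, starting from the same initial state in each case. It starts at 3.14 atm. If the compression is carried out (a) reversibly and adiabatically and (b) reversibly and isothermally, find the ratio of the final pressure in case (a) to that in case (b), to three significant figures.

P_adiabatic / P_isothermal ≈ 2.18

Isothermal: P_b = P₁(V₁/V₂) = 3.14×12.4.
Adiabatic: P_a = P₁(V₁/V₂)^γ = 3.14×12.4^(1.31).
P_a/P_b = (V₁/V₂)^(γ−1) = 12.4^(0.31) = 2.183.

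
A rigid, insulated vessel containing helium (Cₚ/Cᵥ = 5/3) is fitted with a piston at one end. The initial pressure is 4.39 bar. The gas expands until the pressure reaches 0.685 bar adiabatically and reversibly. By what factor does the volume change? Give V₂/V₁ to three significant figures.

V₂/V₁ ≈ 3.05

From PV^γ = const, V₂/V₁ = (P₁/P₂)^(1/γ).
V₂/V₁ = (4.39/0.685)^(3/5) = 3.048.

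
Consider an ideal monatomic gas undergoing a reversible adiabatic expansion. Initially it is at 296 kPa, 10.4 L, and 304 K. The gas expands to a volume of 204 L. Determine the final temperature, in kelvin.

Adiabatic: T₁V₁^(γ−1) = T₂V₂^(γ−1) ⇒ T₂ = T₁ (V₁/V₂)^(γ−1).
γ = 5/3 for a monatomic ideal gas.
T₂ = 304 × (10.4/204)^(2/3) = 41.8 K.

T₂ ≈ 41.8 K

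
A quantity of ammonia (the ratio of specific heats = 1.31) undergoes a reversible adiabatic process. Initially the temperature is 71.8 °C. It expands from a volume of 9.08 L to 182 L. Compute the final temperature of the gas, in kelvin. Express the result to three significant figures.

T₂ ≈ 136 K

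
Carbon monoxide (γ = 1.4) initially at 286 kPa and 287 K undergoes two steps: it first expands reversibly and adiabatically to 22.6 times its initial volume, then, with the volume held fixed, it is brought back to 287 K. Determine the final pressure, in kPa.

Adiabatic step (PV^γ = const): P₂ = 286×(1/22.6)^(1.4) = 3.636 kPa; T₂ = 287×(1/22.6)^(0.4) = 82.46 K.
Isochoric: P₃ = P₂(T₃/T₂) = 3.636 × (287/82.46) = 12.65 kPa.

P₃ ≈ 12.7 kPa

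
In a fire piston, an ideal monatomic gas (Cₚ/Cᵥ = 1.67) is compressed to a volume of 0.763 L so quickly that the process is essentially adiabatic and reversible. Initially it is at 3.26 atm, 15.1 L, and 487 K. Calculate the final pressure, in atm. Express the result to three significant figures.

P₂ ≈ 477 atm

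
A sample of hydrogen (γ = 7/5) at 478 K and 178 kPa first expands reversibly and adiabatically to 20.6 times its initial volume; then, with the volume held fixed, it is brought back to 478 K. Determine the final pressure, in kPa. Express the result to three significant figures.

P₃ ≈ 8.64 kPa

Adiabatic step (PV^γ = const): P₂ = 178×(1/20.6)^(7/5) = 2.576 kPa; T₂ = 478×(1/20.6)^(2/5) = 142.5 K.
Isochoric: P₃ = P₂(T₃/T₂) = 2.576 × (478/142.5) = 8.641 kPa.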